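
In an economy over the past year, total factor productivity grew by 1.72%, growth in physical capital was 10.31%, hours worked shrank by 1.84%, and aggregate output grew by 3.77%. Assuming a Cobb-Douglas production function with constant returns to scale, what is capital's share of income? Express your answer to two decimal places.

α = 0.32

gY = gA + α·gK + (1−α)·gL, so gY − gA − gL = α(gK − gL).
3.77 − 1.72 + 1.84 = α × (10.31 − (-1.84)).
3.89 = 12.15 α, so α = 0.3202.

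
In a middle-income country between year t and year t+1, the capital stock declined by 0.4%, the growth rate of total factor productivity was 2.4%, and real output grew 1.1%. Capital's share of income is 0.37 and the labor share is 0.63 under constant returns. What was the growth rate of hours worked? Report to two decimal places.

-1.83%

Labor's share = 1 − 0.37 = 0.63.
gY = gA + 0.37×(-0.4) + 0.63×g.
0.63×g = 1.1 − 2.4 + 0.148 = -1.152.
g = -1.152 / 0.63 = -1.8286%.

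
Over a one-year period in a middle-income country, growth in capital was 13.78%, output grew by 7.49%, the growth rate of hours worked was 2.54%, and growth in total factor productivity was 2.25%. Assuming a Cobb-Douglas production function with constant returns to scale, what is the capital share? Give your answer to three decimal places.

gY = gA + α·gK + (1−α)·gL, so gY − gA − gL = α(gK − gL).
7.49 − 2.25 − 2.54 = α × (13.78 − 2.54).
2.7 = 11.24 α, so α = 0.24021.

0.240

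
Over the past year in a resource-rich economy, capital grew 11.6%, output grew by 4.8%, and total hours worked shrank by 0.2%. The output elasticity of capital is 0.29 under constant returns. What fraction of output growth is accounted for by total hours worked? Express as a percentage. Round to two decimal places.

Total hours worked accounted for -2.96% of growth.

Labor's share = 1 − 0.29 = 0.71.
Total hours worked contributed 0.71 × (-0.2) = -0.142 pp.
Share of growth = -0.142 / 4.8 × 100 = -2.9583%.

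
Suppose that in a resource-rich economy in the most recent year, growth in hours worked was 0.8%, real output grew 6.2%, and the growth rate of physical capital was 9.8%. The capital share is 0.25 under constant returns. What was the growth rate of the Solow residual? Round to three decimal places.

Labor's share = 1 − 0.25 = 0.75.
Physical capital: 0.25 × 9.8 = 2.45 pp.
Hours worked: 0.75 × 0.8 = 0.6 pp.
TFP growth = 6.2 − 3.05 = 3.15%.

3.150%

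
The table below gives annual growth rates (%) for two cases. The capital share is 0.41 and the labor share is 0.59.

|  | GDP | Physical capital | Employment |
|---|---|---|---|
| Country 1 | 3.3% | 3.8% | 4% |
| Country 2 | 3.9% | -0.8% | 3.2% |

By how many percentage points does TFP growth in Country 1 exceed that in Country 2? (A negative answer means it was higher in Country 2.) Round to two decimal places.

-2.96 percentage points

Labor's share = 1 − 0.41 = 0.59.
Country 1: TFP = 3.3 − 1.558 − 2.36 = -0.618%.
Country 2: TFP = 3.9 + 0.328 − 1.888 = 2.34%.
Difference = -0.618 − (2.34) = -2.958 pp.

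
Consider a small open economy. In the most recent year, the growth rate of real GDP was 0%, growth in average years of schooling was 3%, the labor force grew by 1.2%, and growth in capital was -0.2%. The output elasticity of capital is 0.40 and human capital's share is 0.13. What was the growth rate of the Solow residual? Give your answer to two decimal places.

-0.87%

Labor's share = 1 − 0.4 − 0.13 = 0.47.
Capital: 0.4 × (-0.2) = -0.08 pp.
Average years of schooling: 0.13 × 3 = 0.39 pp.
The labor force: 0.47 × 1.2 = 0.564 pp.
TFP growth = 0 − 0.874 = -0.874%.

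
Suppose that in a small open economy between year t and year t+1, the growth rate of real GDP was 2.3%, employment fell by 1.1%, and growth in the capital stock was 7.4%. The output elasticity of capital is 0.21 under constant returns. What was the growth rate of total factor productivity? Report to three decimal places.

Total factor productivity growth was 1.615%.

Labor's share = 1 − 0.21 = 0.79.
The capital stock: 0.21 × 7.4 = 1.554 pp.
Employment: 0.79 × (-1.1) = -0.869 pp.
TFP growth = 2.3 − 0.685 = 1.615%.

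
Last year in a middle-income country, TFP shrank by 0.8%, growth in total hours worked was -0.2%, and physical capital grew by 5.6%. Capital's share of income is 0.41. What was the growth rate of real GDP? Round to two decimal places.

Labor's share = 1 − 0.41 = 0.59.
Physical capital: 0.41 × 5.6 = 2.296 pp.
Total hours worked: 0.59 × (-0.2) = -0.118 pp.
Output growth = -0.8 + 2.178 = 1.378%.

1.38%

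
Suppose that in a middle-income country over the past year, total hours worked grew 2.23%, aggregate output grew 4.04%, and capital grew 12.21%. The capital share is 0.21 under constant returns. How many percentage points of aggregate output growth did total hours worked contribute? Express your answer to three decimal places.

1.762

Labor's share = 1 − 0.21 = 0.79.
Contribution = share × growth = 0.79 × 2.23 = 1.7617 pp.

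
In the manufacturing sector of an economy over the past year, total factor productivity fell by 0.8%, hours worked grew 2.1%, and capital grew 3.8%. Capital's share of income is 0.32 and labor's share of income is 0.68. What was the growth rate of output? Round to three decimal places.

Output grew 1.844%.

Labor's share = 1 − 0.32 = 0.68.
Capital: 0.32 × 3.8 = 1.216 pp.
Hours worked: 0.68 × 2.1 = 1.428 pp.
Output growth = -0.8 + 2.644 = 1.844%.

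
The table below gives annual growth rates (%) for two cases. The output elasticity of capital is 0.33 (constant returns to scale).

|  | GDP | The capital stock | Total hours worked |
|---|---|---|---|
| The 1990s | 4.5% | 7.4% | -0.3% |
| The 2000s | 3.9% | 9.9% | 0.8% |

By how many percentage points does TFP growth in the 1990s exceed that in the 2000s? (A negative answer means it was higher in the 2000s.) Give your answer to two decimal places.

Labor's share = 1 − 0.33 = 0.67.
The 1990s: TFP = 4.5 − 2.442 + 0.201 = 2.259%.
The 2000s: TFP = 3.9 − 3.267 − 0.536 = 0.097%.
Difference = 2.259 − (0.097) = 2.162 pp.

2.16 percentage points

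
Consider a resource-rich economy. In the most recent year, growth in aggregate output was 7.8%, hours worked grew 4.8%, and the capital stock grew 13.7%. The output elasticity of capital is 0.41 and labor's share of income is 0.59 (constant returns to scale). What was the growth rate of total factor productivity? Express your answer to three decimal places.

Labor's share = 1 − 0.41 = 0.59.
The capital stock: 0.41 × 13.7 = 5.617 pp.
Hours worked: 0.59 × 4.8 = 2.832 pp.
TFP growth = 7.8 − 8.449 = -0.649%.

-0.649%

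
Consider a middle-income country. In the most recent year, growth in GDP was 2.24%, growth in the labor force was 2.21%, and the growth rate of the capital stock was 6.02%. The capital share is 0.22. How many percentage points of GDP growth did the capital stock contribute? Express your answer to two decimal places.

1.32

Contribution = share × growth = 0.22 × 6.02 = 1.3244 pp.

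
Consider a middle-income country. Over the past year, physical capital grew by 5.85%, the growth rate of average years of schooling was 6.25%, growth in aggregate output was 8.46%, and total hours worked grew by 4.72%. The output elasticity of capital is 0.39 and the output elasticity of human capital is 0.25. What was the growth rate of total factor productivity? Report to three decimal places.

2.917%

Labor's share = 1 − 0.39 − 0.25 = 0.36.
Physical capital: 0.39 × 5.85 = 2.2815 pp.
Average years of schooling: 0.25 × 6.25 = 1.5625 pp.
Total hours worked: 0.36 × 4.72 = 1.6992 pp.
TFP growth = 8.46 − 5.5432 = 2.9168%.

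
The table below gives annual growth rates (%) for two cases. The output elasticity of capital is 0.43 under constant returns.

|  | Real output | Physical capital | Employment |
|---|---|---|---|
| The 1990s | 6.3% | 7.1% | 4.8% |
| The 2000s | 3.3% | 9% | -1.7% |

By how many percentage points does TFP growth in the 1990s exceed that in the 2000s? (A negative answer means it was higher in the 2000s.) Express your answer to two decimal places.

Labor's share = 1 − 0.43 = 0.57.
The 1990s: TFP = 6.3 − 3.053 − 2.736 = 0.511%.
The 2000s: TFP = 3.3 − 3.87 + 0.969 = 0.399%.
Difference = 0.511 − (0.399) = 0.112 pp.

0.11 percentage points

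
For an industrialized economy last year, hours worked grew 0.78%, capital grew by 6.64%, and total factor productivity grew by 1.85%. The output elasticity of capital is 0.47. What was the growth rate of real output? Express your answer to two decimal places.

Labor's share = 1 − 0.47 = 0.53.
Capital: 0.47 × 6.64 = 3.1208 pp.
Hours worked: 0.53 × 0.78 = 0.4134 pp.
Output growth = 1.85 + 3.5342 = 5.3842%.

5.38%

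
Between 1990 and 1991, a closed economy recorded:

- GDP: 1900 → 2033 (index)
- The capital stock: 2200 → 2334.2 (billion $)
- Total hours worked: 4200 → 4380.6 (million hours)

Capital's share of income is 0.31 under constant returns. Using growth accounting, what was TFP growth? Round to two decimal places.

GDP growth = (2033 − 1900) / 1900 = 7%.
The capital stock growth = (2334.2 − 2200) / 2200 = 6.1%.
Total hours worked growth = (4380.6 − 4200) / 4200 = 4.3%.
Labor's share = 1 − 0.31 = 0.69.
The capital stock: 0.31 × 6.1 = 1.891 pp.
Total hours worked: 0.69 × 4.3 = 2.967 pp.
TFP growth = 7 − 4.858 = 2.142%.

2.14%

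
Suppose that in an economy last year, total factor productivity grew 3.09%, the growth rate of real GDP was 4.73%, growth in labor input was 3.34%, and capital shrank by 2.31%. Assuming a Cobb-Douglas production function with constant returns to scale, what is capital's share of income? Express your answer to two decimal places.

gY = gA + α·gK + (1−α)·gL, so gY − gA − gL = α(gK − gL).
4.73 − 3.09 − 3.34 = α × (-2.31 − 3.34).
-1.7 = -5.65 α, so α = 0.3009.

0.30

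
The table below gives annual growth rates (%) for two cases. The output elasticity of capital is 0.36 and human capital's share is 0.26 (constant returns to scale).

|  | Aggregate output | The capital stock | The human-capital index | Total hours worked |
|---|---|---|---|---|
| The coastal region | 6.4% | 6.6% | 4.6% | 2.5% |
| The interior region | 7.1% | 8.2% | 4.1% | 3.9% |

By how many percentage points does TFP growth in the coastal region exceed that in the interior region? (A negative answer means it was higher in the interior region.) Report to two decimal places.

Labor's share = 1 − 0.36 − 0.26 = 0.38.
The coastal region: TFP = 6.4 − 2.376 − 1.196 − 0.95 = 1.878%.
The interior region: TFP = 7.1 − 2.952 − 1.066 − 1.482 = 1.6%.
Difference = 1.878 − (1.6) = 0.278 pp.

0.28 percentage points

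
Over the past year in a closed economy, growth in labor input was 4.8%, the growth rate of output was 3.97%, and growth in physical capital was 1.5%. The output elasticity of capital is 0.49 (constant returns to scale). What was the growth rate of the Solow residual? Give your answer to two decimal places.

Labor's share = 1 − 0.49 = 0.51.
Physical capital: 0.49 × 1.5 = 0.735 pp.
Labor input: 0.51 × 4.8 = 2.448 pp.
TFP growth = 3.97 − 3.183 = 0.787%.

0.79%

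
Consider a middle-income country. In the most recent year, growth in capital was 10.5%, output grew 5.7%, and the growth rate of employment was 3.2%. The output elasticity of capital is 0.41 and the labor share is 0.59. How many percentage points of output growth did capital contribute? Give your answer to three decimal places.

Contribution = share × growth = 0.41 × 10.5 = 4.305 pp.

4.305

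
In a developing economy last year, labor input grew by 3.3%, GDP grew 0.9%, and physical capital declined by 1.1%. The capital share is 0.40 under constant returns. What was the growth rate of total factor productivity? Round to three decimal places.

-0.640%

Labor's share = 1 − 0.4 = 0.6.
Physical capital: 0.4 × (-1.1) = -0.44 pp.
Labor input: 0.6 × 3.3 = 1.98 pp.
TFP growth = 0.9 − 1.54 = -0.64%.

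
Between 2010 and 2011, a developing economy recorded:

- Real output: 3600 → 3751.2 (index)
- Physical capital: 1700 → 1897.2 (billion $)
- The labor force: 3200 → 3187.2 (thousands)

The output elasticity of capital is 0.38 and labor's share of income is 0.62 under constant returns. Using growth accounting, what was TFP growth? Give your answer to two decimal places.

Real output growth = (3751.2 − 3600) / 3600 = 4.2%.
Physical capital growth = (1897.2 − 1700) / 1700 = 11.6%.
The labor force growth = (3187.2 − 3200) / 3200 = -0.4%.
Labor's share = 1 − 0.38 = 0.62.
Physical capital: 0.38 × 11.6 = 4.408 pp.
The labor force: 0.62 × (-0.4) = -0.248 pp.
TFP growth = 4.2 − 4.16 = 0.04%.

TFP growth was 0.04%.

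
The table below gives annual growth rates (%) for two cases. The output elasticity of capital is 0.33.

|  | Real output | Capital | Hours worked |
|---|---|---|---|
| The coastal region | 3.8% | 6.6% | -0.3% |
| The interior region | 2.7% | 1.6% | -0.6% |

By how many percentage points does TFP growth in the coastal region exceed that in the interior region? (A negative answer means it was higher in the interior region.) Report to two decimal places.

Labor's share = 1 − 0.33 = 0.67.
The coastal region: TFP = 3.8 − 2.178 + 0.201 = 1.823%.
The interior region: TFP = 2.7 − 0.528 + 0.402 = 2.574%.
Difference = 1.823 − (2.574) = -0.751 pp.

-0.75 percentage points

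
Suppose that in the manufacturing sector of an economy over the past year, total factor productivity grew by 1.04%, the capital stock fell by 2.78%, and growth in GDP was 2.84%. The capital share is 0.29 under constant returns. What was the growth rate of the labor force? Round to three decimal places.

Labor's share = 1 − 0.29 = 0.71.
gY = gA + 0.29×(-2.78) + 0.71×g.
0.71×g = 2.84 − 1.04 + 0.8062 = 2.6062.
g = 2.6062 / 0.71 = 3.6707%.

3.671%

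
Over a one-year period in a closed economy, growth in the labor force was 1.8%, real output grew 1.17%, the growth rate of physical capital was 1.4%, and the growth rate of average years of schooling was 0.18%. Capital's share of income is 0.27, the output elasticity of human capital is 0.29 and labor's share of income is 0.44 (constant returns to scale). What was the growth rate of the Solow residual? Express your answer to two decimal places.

-0.05%

Labor's share = 1 − 0.27 − 0.29 = 0.44.
Physical capital: 0.27 × 1.4 = 0.378 pp.
Average years of schooling: 0.29 × 0.18 = 0.0522 pp.
The labor force: 0.44 × 1.8 = 0.792 pp.
TFP growth = 1.17 − 1.2222 = -0.0522%.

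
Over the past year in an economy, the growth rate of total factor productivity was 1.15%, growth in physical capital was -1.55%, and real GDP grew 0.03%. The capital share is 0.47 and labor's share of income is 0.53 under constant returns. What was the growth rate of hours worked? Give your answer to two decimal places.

Labor's share = 1 − 0.47 = 0.53.
gY = gA + 0.47×(-1.55) + 0.53×g.
0.53×g = 0.03 − 1.15 + 0.7285 = -0.3915.
g = -0.3915 / 0.53 = -0.7387%.

-0.74%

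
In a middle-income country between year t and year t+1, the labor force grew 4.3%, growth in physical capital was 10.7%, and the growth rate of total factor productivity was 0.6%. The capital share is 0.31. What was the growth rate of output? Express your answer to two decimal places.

Output grew 6.88%.

Labor's share = 1 − 0.31 = 0.69.
Physical capital: 0.31 × 10.7 = 3.317 pp.
The labor force: 0.69 × 4.3 = 2.967 pp.
Output growth = 0.6 + 6.284 = 6.884%.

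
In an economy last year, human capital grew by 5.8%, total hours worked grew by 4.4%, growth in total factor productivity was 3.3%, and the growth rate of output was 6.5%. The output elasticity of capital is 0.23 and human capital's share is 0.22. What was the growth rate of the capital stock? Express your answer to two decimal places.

Labor's share = 1 − 0.23 − 0.22 = 0.55.
gY = gA + 0.22×5.8 + 0.55×4.4 + 0.23×g.
0.23×g = 6.5 − 3.3 − 3.696 = -0.496.
g = -0.496 / 0.23 = -2.1565%.

-2.16%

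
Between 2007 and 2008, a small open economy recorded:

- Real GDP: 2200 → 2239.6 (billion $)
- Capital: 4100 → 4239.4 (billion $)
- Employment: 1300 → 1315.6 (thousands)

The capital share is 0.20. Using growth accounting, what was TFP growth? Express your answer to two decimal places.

Real GDP growth = (2239.6 − 2200) / 2200 = 1.8%.
Capital growth = (4239.4 − 4100) / 4100 = 3.4%.
Employment growth = (1315.6 − 1300) / 1300 = 1.2%.
Labor's share = 1 − 0.2 = 0.8.
Capital: 0.2 × 3.4 = 0.68 pp.
Employment: 0.8 × 1.2 = 0.96 pp.
TFP growth = 1.8 − 1.64 = 0.16%.

0.16%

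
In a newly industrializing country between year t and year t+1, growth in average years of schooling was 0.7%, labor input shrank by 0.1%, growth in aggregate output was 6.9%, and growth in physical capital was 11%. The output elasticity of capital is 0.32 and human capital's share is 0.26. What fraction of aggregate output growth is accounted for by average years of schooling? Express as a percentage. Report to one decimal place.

Average years of schooling contributed 0.26 × 0.7 = 0.182 pp.
Share of growth = 0.182 / 6.9 × 100 = 2.638%.

2.6%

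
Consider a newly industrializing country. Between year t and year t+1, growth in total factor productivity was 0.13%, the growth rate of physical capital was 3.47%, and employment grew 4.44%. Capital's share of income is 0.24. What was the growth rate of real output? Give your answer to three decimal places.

Labor's share = 1 − 0.24 = 0.76.
Physical capital: 0.24 × 3.47 = 0.8328 pp.
Employment: 0.76 × 4.44 = 3.3744 pp.
Output growth = 0.13 + 4.2072 = 4.3372%.

Real output grew 4.337%.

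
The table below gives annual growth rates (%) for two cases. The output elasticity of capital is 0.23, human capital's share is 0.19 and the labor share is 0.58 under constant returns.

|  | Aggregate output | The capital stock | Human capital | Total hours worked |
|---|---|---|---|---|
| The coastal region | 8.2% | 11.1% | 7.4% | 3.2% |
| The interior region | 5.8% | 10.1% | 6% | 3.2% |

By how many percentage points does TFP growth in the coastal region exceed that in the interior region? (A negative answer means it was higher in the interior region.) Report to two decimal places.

Labor's share = 1 − 0.23 − 0.19 = 0.58.
The coastal region: TFP = 8.2 − 2.553 − 1.406 − 1.856 = 2.385%.
The interior region: TFP = 5.8 − 2.323 − 1.14 − 1.856 = 0.481%.
Difference = 2.385 − (0.481) = 1.904 pp.

1.90 percentage points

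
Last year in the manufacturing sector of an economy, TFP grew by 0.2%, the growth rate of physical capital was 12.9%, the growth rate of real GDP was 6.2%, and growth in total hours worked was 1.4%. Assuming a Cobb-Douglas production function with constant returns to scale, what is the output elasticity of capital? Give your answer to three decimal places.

gY = gA + α·gK + (1−α)·gL, so gY − gA − gL = α(gK − gL).
6.2 − 0.2 − 1.4 = α × (12.9 − 1.4).
4.6 = 11.5 α, so α = 0.4.

0.400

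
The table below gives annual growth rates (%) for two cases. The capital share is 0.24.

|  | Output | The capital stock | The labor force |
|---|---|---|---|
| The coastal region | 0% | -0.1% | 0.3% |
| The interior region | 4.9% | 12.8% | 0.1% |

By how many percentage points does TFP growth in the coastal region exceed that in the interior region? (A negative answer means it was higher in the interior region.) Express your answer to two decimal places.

-1.96 percentage points

Labor's share = 1 − 0.24 = 0.76.
The coastal region: TFP = 0 + 0.024 − 0.228 = -0.204%.
The interior region: TFP = 4.9 − 3.072 − 0.076 = 1.752%.
Difference = -0.204 − (1.752) = -1.956 pp.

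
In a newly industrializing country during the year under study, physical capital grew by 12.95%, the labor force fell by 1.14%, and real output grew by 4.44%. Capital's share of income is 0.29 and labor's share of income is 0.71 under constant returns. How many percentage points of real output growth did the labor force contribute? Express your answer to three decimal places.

-0.809

Labor's share = 1 − 0.29 = 0.71.
Contribution = share × growth = 0.71 × (-1.14) = -0.8094 pp.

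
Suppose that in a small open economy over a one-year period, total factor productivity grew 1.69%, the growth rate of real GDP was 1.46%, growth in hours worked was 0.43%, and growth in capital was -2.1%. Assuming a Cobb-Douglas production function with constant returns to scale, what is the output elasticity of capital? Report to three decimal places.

The output elasticity of capital is 0.261.

gY = gA + α·gK + (1−α)·gL, so gY − gA − gL = α(gK − gL).
1.46 − 1.69 − 0.43 = α × (-2.1 − 0.43).
-0.66 = -2.53 α, so α = 0.26087.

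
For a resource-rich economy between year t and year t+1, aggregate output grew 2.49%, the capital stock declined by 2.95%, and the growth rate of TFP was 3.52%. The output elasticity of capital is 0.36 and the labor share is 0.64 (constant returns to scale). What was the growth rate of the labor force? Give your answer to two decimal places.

The labor force grew 0.05%.

Labor's share = 1 − 0.36 = 0.64.
gY = gA + 0.36×(-2.95) + 0.64×g.
0.64×g = 2.49 − 3.52 + 1.062 = 0.032.
g = 0.032 / 0.64 = 0.05%.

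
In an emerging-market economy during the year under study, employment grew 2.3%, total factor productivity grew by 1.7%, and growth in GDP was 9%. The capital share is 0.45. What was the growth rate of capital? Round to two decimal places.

13.41%

Labor's share = 1 − 0.45 = 0.55.
gY = gA + 0.55×2.3 + 0.45×g.
0.45×g = 9 − 1.7 − 1.265 = 6.035.
g = 6.035 / 0.45 = 13.4111%.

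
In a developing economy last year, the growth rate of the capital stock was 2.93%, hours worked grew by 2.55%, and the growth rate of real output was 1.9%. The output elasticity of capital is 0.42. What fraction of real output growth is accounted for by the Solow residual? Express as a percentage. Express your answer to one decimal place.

Labor's share = 1 − 0.42 = 0.58.
The capital stock: 0.42 × 2.93 = 1.2306 pp.
Hours worked: 0.58 × 2.55 = 1.479 pp.
TFP growth = 1.9 − 2.7096 = -0.8096%.
TFP share of growth = -0.8096 / 1.9 × 100 = -42.611%.

-42.6%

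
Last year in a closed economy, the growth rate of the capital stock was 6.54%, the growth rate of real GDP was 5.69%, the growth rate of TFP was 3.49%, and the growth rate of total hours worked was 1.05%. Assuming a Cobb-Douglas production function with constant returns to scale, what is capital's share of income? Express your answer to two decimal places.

α = 0.21

gY = gA + α·gK + (1−α)·gL, so gY − gA − gL = α(gK − gL).
5.69 − 3.49 − 1.05 = α × (6.54 − 1.05).
1.15 = 5.49 α, so α = 0.2095.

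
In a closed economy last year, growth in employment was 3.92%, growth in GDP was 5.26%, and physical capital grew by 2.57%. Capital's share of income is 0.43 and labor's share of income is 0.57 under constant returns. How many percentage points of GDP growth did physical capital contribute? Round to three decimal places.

1.105

Contribution = share × growth = 0.43 × 2.57 = 1.1051 pp.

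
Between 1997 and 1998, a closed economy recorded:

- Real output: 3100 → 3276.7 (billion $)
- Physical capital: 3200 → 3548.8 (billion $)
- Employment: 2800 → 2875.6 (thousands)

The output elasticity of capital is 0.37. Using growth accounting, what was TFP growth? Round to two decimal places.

Real output growth = (3276.7 − 3100) / 3100 = 5.7%.
Physical capital growth = (3548.8 − 3200) / 3200 = 10.9%.
Employment growth = (2875.6 − 2800) / 2800 = 2.7%.
Labor's share = 1 − 0.37 = 0.63.
Physical capital: 0.37 × 10.9 = 4.033 pp.
Employment: 0.63 × 2.7 = 1.701 pp.
TFP growth = 5.7 − 5.734 = -0.034%.

-0.03%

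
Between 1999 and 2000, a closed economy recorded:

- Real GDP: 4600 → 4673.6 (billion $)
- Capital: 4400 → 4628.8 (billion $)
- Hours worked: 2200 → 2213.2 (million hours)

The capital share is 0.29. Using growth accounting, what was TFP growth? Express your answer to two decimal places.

-0.33%

Real GDP growth = (4673.6 − 4600) / 4600 = 1.6%.
Capital growth = (4628.8 − 4400) / 4400 = 5.2%.
Hours worked growth = (2213.2 − 2200) / 2200 = 0.6%.
Labor's share = 1 − 0.29 = 0.71.
Capital: 0.29 × 5.2 = 1.508 pp.
Hours worked: 0.71 × 0.6 = 0.426 pp.
TFP growth = 1.6 − 1.934 = -0.334%.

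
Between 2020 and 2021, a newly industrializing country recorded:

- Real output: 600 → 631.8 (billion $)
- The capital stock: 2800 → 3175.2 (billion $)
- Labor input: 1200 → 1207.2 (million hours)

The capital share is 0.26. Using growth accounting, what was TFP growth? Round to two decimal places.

Real output growth = (631.8 − 600) / 600 = 5.3%.
The capital stock growth = (3175.2 − 2800) / 2800 = 13.4%.
Labor input growth = (1207.2 − 1200) / 1200 = 0.6%.
Labor's share = 1 − 0.26 = 0.74.
The capital stock: 0.26 × 13.4 = 3.484 pp.
Labor input: 0.74 × 0.6 = 0.444 pp.
TFP growth = 5.3 − 3.928 = 1.372%.

1.37%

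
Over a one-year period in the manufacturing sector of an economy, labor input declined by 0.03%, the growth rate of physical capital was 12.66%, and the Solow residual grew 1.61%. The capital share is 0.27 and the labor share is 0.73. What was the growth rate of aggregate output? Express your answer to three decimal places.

Labor's share = 1 − 0.27 = 0.73.
Physical capital: 0.27 × 12.66 = 3.4182 pp.
Labor input: 0.73 × (-0.03) = -0.0219 pp.
Output growth = 1.61 + 3.3963 = 5.0063%.

5.006%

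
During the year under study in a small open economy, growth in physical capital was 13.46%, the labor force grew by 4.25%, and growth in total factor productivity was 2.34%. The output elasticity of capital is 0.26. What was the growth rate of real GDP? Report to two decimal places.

Labor's share = 1 − 0.26 = 0.74.
Physical capital: 0.26 × 13.46 = 3.4996 pp.
The labor force: 0.74 × 4.25 = 3.145 pp.
Output growth = 2.34 + 6.6446 = 8.9846%.

Real GDP growth was 8.98%.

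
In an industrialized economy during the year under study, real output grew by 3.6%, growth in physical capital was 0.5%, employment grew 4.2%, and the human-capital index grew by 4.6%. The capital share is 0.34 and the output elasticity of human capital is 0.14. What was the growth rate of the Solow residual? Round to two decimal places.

The Solow residual grew 0.60%.

Labor's share = 1 − 0.34 − 0.14 = 0.52.
Physical capital: 0.34 × 0.5 = 0.17 pp.
The human-capital index: 0.14 × 4.6 = 0.644 pp.
Employment: 0.52 × 4.2 = 2.184 pp.
TFP growth = 3.6 − 2.998 = 0.602%.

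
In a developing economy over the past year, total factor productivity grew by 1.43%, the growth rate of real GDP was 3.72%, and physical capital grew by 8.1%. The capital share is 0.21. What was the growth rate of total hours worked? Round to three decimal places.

Labor's share = 1 − 0.21 = 0.79.
gY = gA + 0.21×8.1 + 0.79×g.
0.79×g = 3.72 − 1.43 − 1.701 = 0.589.
g = 0.589 / 0.79 = 0.74557%.

Total hours worked growth was 0.746%.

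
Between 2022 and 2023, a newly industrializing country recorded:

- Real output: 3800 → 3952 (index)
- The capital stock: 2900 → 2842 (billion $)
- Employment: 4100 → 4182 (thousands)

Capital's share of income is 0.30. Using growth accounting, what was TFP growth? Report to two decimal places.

Real output growth = (3952 − 3800) / 3800 = 4%.
The capital stock growth = (2842 − 2900) / 2900 = -2%.
Employment growth = (4182 − 4100) / 4100 = 2%.
Labor's share = 1 − 0.3 = 0.7.
The capital stock: 0.3 × (-2) = -0.6 pp.
Employment: 0.7 × 2 = 1.4 pp.
TFP growth = 4 − 0.8 = 3.2%.

3.20%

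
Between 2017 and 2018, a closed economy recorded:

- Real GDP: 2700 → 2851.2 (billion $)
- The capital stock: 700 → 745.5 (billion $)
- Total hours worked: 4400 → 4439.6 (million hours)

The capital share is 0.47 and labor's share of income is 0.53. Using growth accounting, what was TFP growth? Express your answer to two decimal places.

TFP grew 2.07%.

Real GDP growth = (2851.2 − 2700) / 2700 = 5.6%.
The capital stock growth = (745.5 − 700) / 700 = 6.5%.
Total hours worked growth = (4439.6 − 4400) / 4400 = 0.9%.
Labor's share = 1 − 0.47 = 0.53.
The capital stock: 0.47 × 6.5 = 3.055 pp.
Total hours worked: 0.53 × 0.9 = 0.477 pp.
TFP growth = 5.6 − 3.532 = 2.068%.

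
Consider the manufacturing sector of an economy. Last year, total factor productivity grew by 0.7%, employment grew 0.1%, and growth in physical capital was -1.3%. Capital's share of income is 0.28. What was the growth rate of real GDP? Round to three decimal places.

0.408%

Labor's share = 1 − 0.28 = 0.72.
Physical capital: 0.28 × (-1.3) = -0.364 pp.
Employment: 0.72 × 0.1 = 0.072 pp.
Output growth = 0.7 + (-0.292) = 0.408%.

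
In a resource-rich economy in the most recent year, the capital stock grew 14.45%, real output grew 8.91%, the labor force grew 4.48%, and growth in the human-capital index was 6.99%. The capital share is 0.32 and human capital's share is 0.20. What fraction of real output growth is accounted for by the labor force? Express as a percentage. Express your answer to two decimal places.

Labor's share = 1 − 0.32 − 0.2 = 0.48.
The labor force contributed 0.48 × 4.48 = 2.1504 pp.
Share of growth = 2.1504 / 8.91 × 100 = 24.1347%.

24.13%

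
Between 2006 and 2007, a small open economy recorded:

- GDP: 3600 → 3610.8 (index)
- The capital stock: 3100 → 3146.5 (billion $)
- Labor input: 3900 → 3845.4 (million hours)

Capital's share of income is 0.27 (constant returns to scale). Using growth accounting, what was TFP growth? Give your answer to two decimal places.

TFP grew 0.92%.

GDP growth = (3610.8 − 3600) / 3600 = 0.3%.
The capital stock growth = (3146.5 − 3100) / 3100 = 1.5%.
Labor input growth = (3845.4 − 3900) / 3900 = -1.4%.
Labor's share = 1 − 0.27 = 0.73.
The capital stock: 0.27 × 1.5 = 0.405 pp.
Labor input: 0.73 × (-1.4) = -1.022 pp.
TFP growth = 0.3 + 0.617 = 0.917%.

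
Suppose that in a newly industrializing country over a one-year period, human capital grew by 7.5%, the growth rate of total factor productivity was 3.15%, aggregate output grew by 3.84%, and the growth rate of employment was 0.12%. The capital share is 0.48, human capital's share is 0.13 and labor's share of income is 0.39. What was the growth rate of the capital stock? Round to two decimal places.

Labor's share = 1 − 0.48 − 0.13 = 0.39.
gY = gA + 0.13×7.5 + 0.39×0.12 + 0.48×g.
0.48×g = 3.84 − 3.15 − 1.0218 = -0.3318.
g = -0.3318 / 0.48 = -0.6913%.

-0.69%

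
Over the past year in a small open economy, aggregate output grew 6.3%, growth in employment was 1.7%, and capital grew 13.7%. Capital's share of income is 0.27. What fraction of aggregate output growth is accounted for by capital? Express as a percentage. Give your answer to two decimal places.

Capital accounted for 58.71% of growth.

Capital contributed 0.27 × 13.7 = 3.699 pp.
Share of growth = 3.699 / 6.3 × 100 = 58.7143%.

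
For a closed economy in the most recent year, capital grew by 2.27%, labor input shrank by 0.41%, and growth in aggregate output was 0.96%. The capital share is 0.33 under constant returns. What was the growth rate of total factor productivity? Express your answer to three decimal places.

Labor's share = 1 − 0.33 = 0.67.
Capital: 0.33 × 2.27 = 0.7491 pp.
Labor input: 0.67 × (-0.41) = -0.2747 pp.
TFP growth = 0.96 − 0.4744 = 0.4856%.

0.486%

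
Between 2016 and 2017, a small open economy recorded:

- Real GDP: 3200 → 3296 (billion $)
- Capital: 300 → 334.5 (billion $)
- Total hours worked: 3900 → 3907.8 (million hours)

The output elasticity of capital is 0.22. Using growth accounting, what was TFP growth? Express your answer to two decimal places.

Real GDP growth = (3296 − 3200) / 3200 = 3%.
Capital growth = (334.5 − 300) / 300 = 11.5%.
Total hours worked growth = (3907.8 − 3900) / 3900 = 0.2%.
Labor's share = 1 − 0.22 = 0.78.
Capital: 0.22 × 11.5 = 2.53 pp.
Total hours worked: 0.78 × 0.2 = 0.156 pp.
TFP growth = 3 − 2.686 = 0.314%.

0.31%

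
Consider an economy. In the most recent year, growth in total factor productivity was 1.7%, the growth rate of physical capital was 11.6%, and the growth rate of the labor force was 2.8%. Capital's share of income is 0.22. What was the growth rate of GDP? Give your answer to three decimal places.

6.436%

Labor's share = 1 − 0.22 = 0.78.
Physical capital: 0.22 × 11.6 = 2.552 pp.
The labor force: 0.78 × 2.8 = 2.184 pp.
Output growth = 1.7 + 4.736 = 6.436%.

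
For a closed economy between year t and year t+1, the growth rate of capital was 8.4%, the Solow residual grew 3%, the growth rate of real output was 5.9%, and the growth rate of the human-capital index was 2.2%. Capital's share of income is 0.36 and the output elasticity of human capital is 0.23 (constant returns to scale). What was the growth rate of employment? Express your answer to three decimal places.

Labor's share = 1 − 0.36 − 0.23 = 0.41.
gY = gA + 0.36×8.4 + 0.23×2.2 + 0.41×g.
0.41×g = 5.9 − 3 − 3.53 = -0.63.
g = -0.63 / 0.41 = -1.53659%.

-1.537%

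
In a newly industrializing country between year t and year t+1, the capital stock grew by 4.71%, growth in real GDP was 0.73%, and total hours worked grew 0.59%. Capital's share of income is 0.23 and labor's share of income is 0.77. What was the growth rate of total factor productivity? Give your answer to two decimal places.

-0.81%

Labor's share = 1 − 0.23 = 0.77.
The capital stock: 0.23 × 4.71 = 1.0833 pp.
Total hours worked: 0.77 × 0.59 = 0.4543 pp.
TFP growth = 0.73 − 1.5376 = -0.8076%.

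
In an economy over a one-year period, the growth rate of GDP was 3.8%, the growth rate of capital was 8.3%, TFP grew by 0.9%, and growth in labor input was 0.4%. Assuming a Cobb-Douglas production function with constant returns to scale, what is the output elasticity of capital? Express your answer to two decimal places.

gY = gA + α·gK + (1−α)·gL, so gY − gA − gL = α(gK − gL).
3.8 − 0.9 − 0.4 = α × (8.3 − 0.4).
2.5 = 7.9 α, so α = 0.3165.

0.32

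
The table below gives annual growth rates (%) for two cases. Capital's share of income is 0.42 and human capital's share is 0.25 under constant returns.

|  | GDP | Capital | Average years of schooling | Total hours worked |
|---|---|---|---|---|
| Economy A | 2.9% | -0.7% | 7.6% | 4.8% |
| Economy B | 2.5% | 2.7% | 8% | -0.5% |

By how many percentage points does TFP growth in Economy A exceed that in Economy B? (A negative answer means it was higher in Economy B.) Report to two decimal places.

0.18 percentage points

Labor's share = 1 − 0.42 − 0.25 = 0.33.
Economy A: TFP = 2.9 + 0.294 − 1.9 − 1.584 = -0.29%.
Economy B: TFP = 2.5 − 1.134 − 2 + 0.165 = -0.469%.
Difference = -0.29 − (-0.469) = 0.179 pp.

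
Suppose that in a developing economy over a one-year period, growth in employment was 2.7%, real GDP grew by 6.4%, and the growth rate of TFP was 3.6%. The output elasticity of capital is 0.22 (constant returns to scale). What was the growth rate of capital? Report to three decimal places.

Labor's share = 1 − 0.22 = 0.78.
gY = gA + 0.78×2.7 + 0.22×g.
0.22×g = 6.4 − 3.6 − 2.106 = 0.694.
g = 0.694 / 0.22 = 3.15455%.

Capital growth was 3.155%.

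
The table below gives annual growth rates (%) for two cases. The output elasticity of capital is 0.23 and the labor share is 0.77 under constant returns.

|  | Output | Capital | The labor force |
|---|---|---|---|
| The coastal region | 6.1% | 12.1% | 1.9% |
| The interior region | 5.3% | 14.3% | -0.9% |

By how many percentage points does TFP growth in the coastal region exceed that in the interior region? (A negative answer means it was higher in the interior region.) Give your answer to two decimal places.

-0.85 percentage points

Labor's share = 1 − 0.23 = 0.77.
The coastal region: TFP = 6.1 − 2.783 − 1.463 = 1.854%.
The interior region: TFP = 5.3 − 3.289 + 0.693 = 2.704%.
Difference = 1.854 − (2.704) = -0.85 pp.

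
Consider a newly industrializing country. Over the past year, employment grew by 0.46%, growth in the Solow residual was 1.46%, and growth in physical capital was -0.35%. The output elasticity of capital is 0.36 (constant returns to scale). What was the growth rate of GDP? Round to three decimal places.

1.628%

Labor's share = 1 − 0.36 = 0.64.
Physical capital: 0.36 × (-0.35) = -0.126 pp.
Employment: 0.64 × 0.46 = 0.2944 pp.
Output growth = 1.46 + 0.1684 = 1.6284%.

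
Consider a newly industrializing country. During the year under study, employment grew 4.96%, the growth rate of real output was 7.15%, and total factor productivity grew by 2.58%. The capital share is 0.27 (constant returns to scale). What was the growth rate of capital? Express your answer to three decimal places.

Labor's share = 1 − 0.27 = 0.73.
gY = gA + 0.73×4.96 + 0.27×g.
0.27×g = 7.15 − 2.58 − 3.6208 = 0.9492.
g = 0.9492 / 0.27 = 3.51556%.

3.516%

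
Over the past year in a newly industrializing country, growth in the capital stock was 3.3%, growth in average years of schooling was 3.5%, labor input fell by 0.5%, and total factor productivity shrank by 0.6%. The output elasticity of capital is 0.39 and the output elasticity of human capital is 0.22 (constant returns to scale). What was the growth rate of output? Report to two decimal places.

1.26%

Labor's share = 1 − 0.39 − 0.22 = 0.39.
The capital stock: 0.39 × 3.3 = 1.287 pp.
Average years of schooling: 0.22 × 3.5 = 0.77 pp.
Labor input: 0.39 × (-0.5) = -0.195 pp.
Output growth = -0.6 + 1.862 = 1.262%.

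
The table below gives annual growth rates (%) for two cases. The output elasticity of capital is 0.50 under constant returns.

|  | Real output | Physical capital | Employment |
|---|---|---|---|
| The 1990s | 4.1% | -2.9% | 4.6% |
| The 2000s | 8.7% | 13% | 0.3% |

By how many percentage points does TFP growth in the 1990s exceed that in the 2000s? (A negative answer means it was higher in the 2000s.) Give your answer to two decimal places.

Labor's share = 1 − 0.5 = 0.5.
The 1990s: TFP = 4.1 + 1.45 − 2.3 = 3.25%.
The 2000s: TFP = 8.7 − 6.5 − 0.15 = 2.05%.
Difference = 3.25 − (2.05) = 1.2 pp.

1.20 percentage points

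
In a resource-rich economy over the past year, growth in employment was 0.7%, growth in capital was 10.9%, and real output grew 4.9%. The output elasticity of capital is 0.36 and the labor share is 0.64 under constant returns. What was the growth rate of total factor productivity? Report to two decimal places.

0.53%

Labor's share = 1 − 0.36 = 0.64.
Capital: 0.36 × 10.9 = 3.924 pp.
Employment: 0.64 × 0.7 = 0.448 pp.
TFP growth = 4.9 − 4.372 = 0.528%.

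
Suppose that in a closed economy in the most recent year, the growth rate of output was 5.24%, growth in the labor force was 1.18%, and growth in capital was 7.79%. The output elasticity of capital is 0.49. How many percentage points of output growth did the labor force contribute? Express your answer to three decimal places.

Labor's share = 1 − 0.49 = 0.51.
Contribution = share × growth = 0.51 × 1.18 = 0.6018 pp.

0.602 pp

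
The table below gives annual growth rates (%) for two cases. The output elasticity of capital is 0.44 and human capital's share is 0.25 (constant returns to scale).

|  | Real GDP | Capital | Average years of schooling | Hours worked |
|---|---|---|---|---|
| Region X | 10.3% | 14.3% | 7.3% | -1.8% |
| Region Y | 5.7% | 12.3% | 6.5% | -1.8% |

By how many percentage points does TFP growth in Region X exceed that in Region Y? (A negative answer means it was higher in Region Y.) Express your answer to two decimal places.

Labor's share = 1 − 0.44 − 0.25 = 0.31.
Region X: TFP = 10.3 − 6.292 − 1.825 + 0.558 = 2.741%.
Region Y: TFP = 5.7 − 5.412 − 1.625 + 0.558 = -0.779%.
Difference = 2.741 − (-0.779) = 3.52 pp.

3.52 percentage points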